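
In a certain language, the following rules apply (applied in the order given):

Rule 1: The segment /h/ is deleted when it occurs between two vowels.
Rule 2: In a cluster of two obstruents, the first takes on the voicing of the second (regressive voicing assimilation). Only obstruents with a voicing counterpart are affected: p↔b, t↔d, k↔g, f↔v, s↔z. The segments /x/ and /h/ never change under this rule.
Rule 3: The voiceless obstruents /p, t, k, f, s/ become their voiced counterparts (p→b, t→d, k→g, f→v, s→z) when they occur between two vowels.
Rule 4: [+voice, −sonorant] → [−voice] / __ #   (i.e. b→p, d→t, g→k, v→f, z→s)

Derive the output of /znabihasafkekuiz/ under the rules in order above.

Rule 1 (intervocalic h-deletion): /h/ occurs between vowels /i/ and /a/, so it deletes. /znabihasafkekuiz/ → znabiasafkekuiz.
Rule 2 (regressive voicing assimilation): no segment meets the environment; /znabiasafkekuiz/ is unchanged.
Rule 3 (intervocalic voicing): /s/ is a voiceless obstruent between vowels /a/ and /a/, so it voices to [z]. /k/ is a voiceless obstruent between vowels /e/ and /u/, so it voices to [g]. /znabiasafkekuiz/ → znabiazafkeguiz.
Rule 4 (final devoicing): /z/ is a voiced obstruent in word-final position, so it devoices to [s]. /znabiazafkeguiz/ → znabiazafkeguis.

znabiazafkeguis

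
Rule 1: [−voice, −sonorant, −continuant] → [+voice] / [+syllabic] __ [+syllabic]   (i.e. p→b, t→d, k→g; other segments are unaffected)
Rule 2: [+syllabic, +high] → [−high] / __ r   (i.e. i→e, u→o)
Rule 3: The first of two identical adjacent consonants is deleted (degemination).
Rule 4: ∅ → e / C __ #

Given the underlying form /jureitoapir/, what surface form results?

Rule 1 (intervocalic voicing): /t/ is a voiceless stop between vowels /i/ and /o/, so it voices to [d]. /p/ is a voiceless stop between vowels /a/ and /i/, so it voices to [b]. /jureitoapir/ → jureidoabir.
Rule 2 (pre-rhotic lowering): /u/ is a high vowel immediately before /r/, so it lowers to [o]. /i/ is a high vowel immediately before /r/, so it lowers to [e]. /jureidoabir/ → joreidoaber.
Rule 3 (degemination): no segment meets the environment; /joreidoaber/ is unchanged.
Rule 4 (final e-epenthesis): the form ends in the consonant /r/, so [e] is inserted word-finally. /joreidoaber/ → joreidoabere.

joreidoabere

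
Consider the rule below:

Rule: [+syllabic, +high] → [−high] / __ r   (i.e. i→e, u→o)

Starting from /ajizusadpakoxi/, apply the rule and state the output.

ajizusadpakoxi

No segment of /ajizusadpakoxi/ meets the structural description of the rule, so the form surfaces unchanged.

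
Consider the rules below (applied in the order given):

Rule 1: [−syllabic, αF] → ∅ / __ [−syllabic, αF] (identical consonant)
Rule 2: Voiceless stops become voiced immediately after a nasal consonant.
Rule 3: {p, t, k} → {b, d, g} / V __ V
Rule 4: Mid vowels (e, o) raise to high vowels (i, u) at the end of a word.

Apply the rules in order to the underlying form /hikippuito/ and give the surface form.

Rule 1 (degemination): /pp/ is a geminate; the first /p/ deletes. /hikippuito/ → hikipuito.
Rule 2 (post-nasal voicing): no segment meets the environment; /hikipuito/ is unchanged.
Rule 3 (intervocalic voicing): /k/ is a voiceless stop between vowels /i/ and /i/, so it voices to [g]. /p/ is a voiceless stop between vowels /i/ and /u/, so it voices to [b]. /t/ is a voiceless stop between vowels /i/ and /o/, so it voices to [d]. /hikipuito/ → higibuido.
Rule 4 (final vowel raising): /o/ is a mid vowel in word-final position, so it raises to [u]. /higibuido/ → higibuidu.

higibuidu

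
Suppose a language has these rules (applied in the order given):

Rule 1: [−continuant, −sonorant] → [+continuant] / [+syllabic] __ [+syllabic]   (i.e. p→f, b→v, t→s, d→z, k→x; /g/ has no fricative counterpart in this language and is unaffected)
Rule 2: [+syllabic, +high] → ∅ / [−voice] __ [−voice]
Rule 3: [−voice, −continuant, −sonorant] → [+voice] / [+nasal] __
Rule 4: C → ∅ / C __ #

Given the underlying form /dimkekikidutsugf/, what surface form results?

Rule 1 (intervocalic spirantization): /k/ is a stop between vowels /e/ and /i/, so it spirantizes to the fricative [x]. /k/ is a stop between vowels /i/ and /i/, so it spirantizes to the fricative [x]. /d/ is a stop between vowels /i/ and /u/, so it spirantizes to the fricative [z]. /dimkekikidutsugf/ → dimkexixizutsugf.
Rule 2 (high vowel syncope): /i/ is a high vowel flanked by voiceless consonants /x/ and /x/, so it deletes. /dimkexixizutsugf/ → dimkexxizutsugf.
Rule 3 (post-nasal voicing): /k/ is a voiceless stop immediately after the nasal /m/, so it voices to [g]. /dimkexxizutsugf/ → dimgexxizutsugf.
Rule 4 (final cluster simplification): /f/ is the second consonant of a word-final cluster /gf/, so it deletes. /dimgexxizutsugf/ → dimgexxizutsug.

dimgexxizutsug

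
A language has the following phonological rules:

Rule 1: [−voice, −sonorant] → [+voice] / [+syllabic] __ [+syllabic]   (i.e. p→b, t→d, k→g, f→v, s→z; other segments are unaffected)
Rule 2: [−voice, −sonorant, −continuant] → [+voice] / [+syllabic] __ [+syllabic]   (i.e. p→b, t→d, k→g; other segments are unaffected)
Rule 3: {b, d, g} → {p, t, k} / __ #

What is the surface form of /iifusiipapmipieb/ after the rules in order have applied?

Rule 1 (intervocalic voicing): /f/ is a voiceless obstruent between vowels /i/ and /u/, so it voices to [v]. /s/ is a voiceless obstruent between vowels /u/ and /i/, so it voices to [z]. /p/ is a voiceless obstruent between vowels /i/ and /a/, so it voices to [b]. /p/ is a voiceless obstruent between vowels /i/ and /i/, so it voices to [b]. /iifusiipapmipieb/ → iivuziibapmibieb.
Rule 2 (intervocalic voicing): no segment meets the environment; /iivuziibapmibieb/ is unchanged.
Rule 3 (final devoicing): /b/ is a voiced stop in word-final position, so it devoices to [p]. /iivuziibapmibieb/ → iivuziibapmibiep.

iivuziibapmibiep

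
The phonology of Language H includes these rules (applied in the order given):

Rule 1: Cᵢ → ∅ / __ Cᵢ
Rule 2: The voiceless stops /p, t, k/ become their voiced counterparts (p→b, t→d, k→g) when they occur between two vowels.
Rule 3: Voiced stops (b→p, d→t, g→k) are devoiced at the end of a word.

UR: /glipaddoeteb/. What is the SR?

glibadoedep

Rule 1 (degemination): /dd/ is a geminate; the first /d/ deletes. /glipaddoeteb/ → glipadoeteb.
Rule 2 (intervocalic voicing): /p/ is a voiceless stop between vowels /i/ and /a/, so it voices to [b]. /t/ is a voiceless stop between vowels /e/ and /e/, so it voices to [d]. /glipadoeteb/ → glibadoedeb.
Rule 3 (final devoicing): /b/ is a voiced stop in word-final position, so it devoices to [p]. /glibadoedeb/ → glibadoedep.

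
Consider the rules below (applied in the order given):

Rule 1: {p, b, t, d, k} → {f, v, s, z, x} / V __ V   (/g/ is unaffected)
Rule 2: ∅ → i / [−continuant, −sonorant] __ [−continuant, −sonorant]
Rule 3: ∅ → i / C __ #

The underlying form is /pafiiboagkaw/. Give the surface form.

pafiivoagikawi

Rule 1 (intervocalic spirantization): /b/ is a stop between vowels /i/ and /o/, so it spirantizes to the fricative [v]. /pafiiboagkaw/ → pafiivoagkaw.
Rule 2 (stop-cluster i-epenthesis): /g/ and /k/ form a stop–stop cluster, so [i] is inserted between them. /pafiivoagkaw/ → pafiivoagikaw.
Rule 3 (final i-epenthesis): the form ends in the consonant /w/, so [i] is inserted word-finally. /pafiivoagikaw/ → pafiivoagikawi.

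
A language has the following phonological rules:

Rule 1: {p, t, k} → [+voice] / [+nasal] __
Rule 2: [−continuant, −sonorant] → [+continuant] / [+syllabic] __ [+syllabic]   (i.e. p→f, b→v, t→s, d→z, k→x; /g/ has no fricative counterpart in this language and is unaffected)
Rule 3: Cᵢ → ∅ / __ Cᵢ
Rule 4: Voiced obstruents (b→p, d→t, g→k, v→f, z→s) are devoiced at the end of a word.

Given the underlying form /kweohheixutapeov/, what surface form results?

kweoheixusafeof

Rule 1 (post-nasal voicing): no segment meets the environment; /kweohheixutapeov/ is unchanged.
Rule 2 (intervocalic spirantization): /t/ is a stop between vowels /u/ and /a/, so it spirantizes to the fricative [s]. /p/ is a stop between vowels /a/ and /e/, so it spirantizes to the fricative [f]. /kweohheixutapeov/ → kweohheixusafeov.
Rule 3 (degemination): /hh/ is a geminate; the first /h/ deletes. /kweohheixusafeov/ → kweoheixusafeov.
Rule 4 (final devoicing): /v/ is a voiced obstruent in word-final position, so it devoices to [f]. /kweoheixusafeov/ → kweoheixusafeof.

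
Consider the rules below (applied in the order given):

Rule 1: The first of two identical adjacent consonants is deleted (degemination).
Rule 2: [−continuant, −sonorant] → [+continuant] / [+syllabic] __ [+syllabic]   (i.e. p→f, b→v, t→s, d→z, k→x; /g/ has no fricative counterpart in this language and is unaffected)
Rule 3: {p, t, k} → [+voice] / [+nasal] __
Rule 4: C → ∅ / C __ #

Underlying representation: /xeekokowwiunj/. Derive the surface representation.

xeexoxowiun

Rule 1 (degemination): /ww/ is a geminate; the first /w/ deletes. /xeekokowwiunj/ → xeekokowiunj.
Rule 2 (intervocalic spirantization): /k/ is a stop between vowels /e/ and /o/, so it spirantizes to the fricative [x]. /k/ is a stop between vowels /o/ and /o/, so it spirantizes to the fricative [x]. /xeekokowiunj/ → xeexoxowiunj.
Rule 3 (post-nasal voicing): no segment meets the environment; /xeexoxowiunj/ is unchanged.
Rule 4 (final cluster simplification): /j/ is the second consonant of a word-final cluster /nj/, so it deletes. /xeexoxowiunj/ → xeexoxowiun.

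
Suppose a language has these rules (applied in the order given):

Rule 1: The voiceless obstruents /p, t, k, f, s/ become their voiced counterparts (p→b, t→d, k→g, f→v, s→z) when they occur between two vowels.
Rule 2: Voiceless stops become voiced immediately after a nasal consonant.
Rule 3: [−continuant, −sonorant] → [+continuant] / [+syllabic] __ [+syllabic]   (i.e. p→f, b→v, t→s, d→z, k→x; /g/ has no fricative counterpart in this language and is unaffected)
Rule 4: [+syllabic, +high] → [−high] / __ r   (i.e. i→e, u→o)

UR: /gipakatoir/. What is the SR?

Rule 1 (intervocalic voicing): /p/ is a voiceless obstruent between vowels /i/ and /a/, so it voices to [b]. /k/ is a voiceless obstruent between vowels /a/ and /a/, so it voices to [g]. /t/ is a voiceless obstruent between vowels /a/ and /o/, so it voices to [d]. /gipakatoir/ → gibagadoir.
Rule 2 (post-nasal voicing): no segment meets the environment; /gibagadoir/ is unchanged.
Rule 3 (intervocalic spirantization): /b/ is a stop between vowels /i/ and /a/, so it spirantizes to the fricative [v]. /d/ is a stop between vowels /a/ and /o/, so it spirantizes to the fricative [z]. /gibagadoir/ → givagazoir.
Rule 4 (pre-rhotic lowering): /i/ is a high vowel immediately before /r/, so it lowers to [e]. /givagazoir/ → givagazoer.

givagazoer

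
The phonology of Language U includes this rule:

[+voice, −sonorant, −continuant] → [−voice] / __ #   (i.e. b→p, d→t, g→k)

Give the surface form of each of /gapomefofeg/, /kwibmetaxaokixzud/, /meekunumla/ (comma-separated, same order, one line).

gapomefofek, kwibmetaxaokixzut, meekunumla

/gapomefofeg/: /g/ is a voiced stop in word-final position, so it devoices to [k]. → [gapomefofek].
/kwibmetaxaokixzud/: /d/ is a voiced stop in word-final position, so it devoices to [t]. → [kwibmetaxaokixzut].
/meekunumla/: the rule's environment is not met; surfaces unchanged as [meekunumla].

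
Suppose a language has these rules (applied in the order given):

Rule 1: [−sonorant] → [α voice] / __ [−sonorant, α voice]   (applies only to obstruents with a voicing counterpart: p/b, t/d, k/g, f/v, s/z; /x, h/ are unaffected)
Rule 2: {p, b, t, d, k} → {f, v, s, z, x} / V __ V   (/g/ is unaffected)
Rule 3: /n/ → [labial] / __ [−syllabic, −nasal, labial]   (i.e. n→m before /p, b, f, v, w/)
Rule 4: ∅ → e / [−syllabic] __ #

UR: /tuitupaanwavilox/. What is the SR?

tuisufaamwaviloxe

Rule 1 (regressive voicing assimilation): no segment meets the environment; /tuitupaanwavilox/ is unchanged.
Rule 2 (intervocalic spirantization): /t/ is a stop between vowels /i/ and /u/, so it spirantizes to the fricative [s]. /p/ is a stop between vowels /u/ and /a/, so it spirantizes to the fricative [f]. /tuitupaanwavilox/ → tuisufaanwavilox.
Rule 3 (nasal place assimilation): /n/ precedes the labial consonant /w/, so it assimilates in place to [m]. /tuisufaanwavilox/ → tuisufaamwavilox.
Rule 4 (final e-epenthesis): the form ends in the consonant /x/, so [e] is inserted word-finally. /tuisufaamwavilox/ → tuisufaamwaviloxe.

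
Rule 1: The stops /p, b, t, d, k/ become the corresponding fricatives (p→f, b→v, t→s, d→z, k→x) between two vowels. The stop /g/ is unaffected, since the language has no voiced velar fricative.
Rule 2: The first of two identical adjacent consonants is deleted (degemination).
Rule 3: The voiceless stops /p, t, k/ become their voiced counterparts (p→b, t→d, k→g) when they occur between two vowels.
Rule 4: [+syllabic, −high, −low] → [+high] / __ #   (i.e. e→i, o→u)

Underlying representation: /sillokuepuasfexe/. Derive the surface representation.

Rule 1 (intervocalic spirantization): /k/ is a stop between vowels /o/ and /u/, so it spirantizes to the fricative [x]. /p/ is a stop between vowels /e/ and /u/, so it spirantizes to the fricative [f]. /sillokuepuasfexe/ → silloxuefuasfexe.
Rule 2 (degemination): /ll/ is a geminate; the first /l/ deletes. /silloxuefuasfexe/ → siloxuefuasfexe.
Rule 3 (intervocalic voicing): no segment meets the environment; /siloxuefuasfexe/ is unchanged.
Rule 4 (final vowel raising): /e/ is a mid vowel in word-final position, so it raises to [i]. /siloxuefuasfexe/ → siloxuefuasfexi.

siloxuefuasfexi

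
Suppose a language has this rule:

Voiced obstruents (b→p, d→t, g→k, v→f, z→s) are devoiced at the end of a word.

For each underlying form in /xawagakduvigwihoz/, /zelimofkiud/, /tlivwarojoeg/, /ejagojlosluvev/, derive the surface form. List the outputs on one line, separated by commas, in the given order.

/xawagakduvigwihoz/: /z/ is a voiced obstruent in word-final position, so it devoices to [s]. → [xawagakduvigwihos].
/zelimofkiud/: /d/ is a voiced obstruent in word-final position, so it devoices to [t]. → [zelimofkiut].
/tlivwarojoeg/: /g/ is a voiced obstruent in word-final position, so it devoices to [k]. → [tlivwarojoek].
/ejagojlosluvev/: /v/ is a voiced obstruent in word-final position, so it devoices to [f]. → [ejagojlosluvef].

xawagakduvigwihos, zelimofkiut, tlivwarojoek, ejagojlosluvef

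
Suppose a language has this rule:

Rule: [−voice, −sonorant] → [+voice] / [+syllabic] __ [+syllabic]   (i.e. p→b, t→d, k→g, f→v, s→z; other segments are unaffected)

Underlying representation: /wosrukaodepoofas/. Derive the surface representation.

Scanning /wosrukaodepoofas/: /s/ at position 3 is not in the conditioning environment; /k/ is a voiceless obstruent between vowels /u/ and /a/, so it voices to [g]; /p/ is a voiceless obstruent between vowels /e/ and /o/, so it voices to [b]; /f/ is a voiceless obstruent between vowels /o/ and /a/, so it voices to [v]; /s/ at position 16 is not in the conditioning environment.
Result: [wosrugaodeboovas].

wosrugaodeboovas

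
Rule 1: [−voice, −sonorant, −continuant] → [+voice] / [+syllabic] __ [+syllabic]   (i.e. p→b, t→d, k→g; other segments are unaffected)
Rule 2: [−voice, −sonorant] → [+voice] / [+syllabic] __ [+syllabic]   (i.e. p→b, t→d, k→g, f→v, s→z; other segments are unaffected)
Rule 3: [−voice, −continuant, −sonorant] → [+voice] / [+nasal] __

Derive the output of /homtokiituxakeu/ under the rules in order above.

Rule 1 (intervocalic voicing): /k/ is a voiceless stop between vowels /o/ and /i/, so it voices to [g]. /t/ is a voiceless stop between vowels /i/ and /u/, so it voices to [d]. /k/ is a voiceless stop between vowels /a/ and /e/, so it voices to [g]. /homtokiituxakeu/ → homtogiiduxageu.
Rule 2 (intervocalic voicing): no segment meets the environment; /homtogiiduxageu/ is unchanged.
Rule 3 (post-nasal voicing): /t/ is a voiceless stop immediately after the nasal /m/, so it voices to [d]. /homtogiiduxageu/ → homdogiiduxageu.

homdogiiduxageu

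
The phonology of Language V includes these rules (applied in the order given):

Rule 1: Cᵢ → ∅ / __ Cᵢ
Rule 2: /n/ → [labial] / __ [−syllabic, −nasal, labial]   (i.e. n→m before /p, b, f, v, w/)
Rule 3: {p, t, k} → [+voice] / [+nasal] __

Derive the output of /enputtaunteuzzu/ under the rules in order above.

Rule 1 (degemination): /tt/ is a geminate; the first /t/ deletes. /zz/ is a geminate; the first /z/ deletes. /enputtaunteuzzu/ → enputaunteuzu.
Rule 2 (nasal place assimilation): /n/ precedes the labial consonant /p/, so it assimilates in place to [m]. /enputaunteuzu/ → emputaunteuzu.
Rule 3 (post-nasal voicing): /p/ is a voiceless stop immediately after the nasal /m/, so it voices to [b]. /t/ is a voiceless stop immediately after the nasal /n/, so it voices to [d]. /emputaunteuzu/ → embutaundeuzu.

embutaundeuzu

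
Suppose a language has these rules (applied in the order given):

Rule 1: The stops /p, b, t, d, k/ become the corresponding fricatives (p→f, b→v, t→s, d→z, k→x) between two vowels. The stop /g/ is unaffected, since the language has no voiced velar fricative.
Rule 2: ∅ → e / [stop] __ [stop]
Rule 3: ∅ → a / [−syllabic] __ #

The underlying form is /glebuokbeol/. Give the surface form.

Rule 1 (intervocalic spirantization): /b/ is a stop between vowels /e/ and /u/, so it spirantizes to the fricative [v]. /glebuokbeol/ → glevuokbeol.
Rule 2 (stop-cluster e-epenthesis): /k/ and /b/ form a stop–stop cluster, so [e] is inserted between them. /glevuokbeol/ → glevuokebeol.
Rule 3 (final a-epenthesis): the form ends in the consonant /l/, so [a] is inserted word-finally. /glevuokebeol/ → glevuokebeola.

glevuokebeola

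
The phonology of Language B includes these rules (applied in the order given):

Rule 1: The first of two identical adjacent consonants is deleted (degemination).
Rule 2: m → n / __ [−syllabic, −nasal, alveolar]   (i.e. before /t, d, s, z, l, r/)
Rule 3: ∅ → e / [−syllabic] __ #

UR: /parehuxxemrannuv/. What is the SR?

Rule 1 (degemination): /xx/ is a geminate; the first /x/ deletes. /nn/ is a geminate; the first /n/ deletes. /parehuxxemrannuv/ → parehuxemranuv.
Rule 2 (nasal place assimilation): /m/ precedes the alveolar consonant /r/, so it assimilates in place to [n]. /parehuxemranuv/ → parehuxenranuv.
Rule 3 (final e-epenthesis): the form ends in the consonant /v/, so [e] is inserted word-finally. /parehuxenranuv/ → parehuxenranuve.

parehuxenranuve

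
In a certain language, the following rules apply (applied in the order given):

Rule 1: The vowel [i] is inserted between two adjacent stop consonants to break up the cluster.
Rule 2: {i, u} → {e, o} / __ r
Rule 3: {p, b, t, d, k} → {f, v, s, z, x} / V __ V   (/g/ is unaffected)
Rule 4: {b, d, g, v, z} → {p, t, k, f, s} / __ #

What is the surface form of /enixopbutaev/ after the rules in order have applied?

Rule 1 (stop-cluster i-epenthesis): /p/ and /b/ form a stop–stop cluster, so [i] is inserted between them. /enixopbutaev/ → enixopibutaev.
Rule 2 (pre-rhotic lowering): no segment meets the environment; /enixopibutaev/ is unchanged.
Rule 3 (intervocalic spirantization): /p/ is a stop between vowels /o/ and /i/, so it spirantizes to the fricative [f]. /b/ is a stop between vowels /i/ and /u/, so it spirantizes to the fricative [v]. /t/ is a stop between vowels /u/ and /a/, so it spirantizes to the fricative [s]. /enixopibutaev/ → enixofivusaev.
Rule 4 (final devoicing): /v/ is a voiced obstruent in word-final position, so it devoices to [f]. /enixofivusaev/ → enixofivusaef.

enixofivusaef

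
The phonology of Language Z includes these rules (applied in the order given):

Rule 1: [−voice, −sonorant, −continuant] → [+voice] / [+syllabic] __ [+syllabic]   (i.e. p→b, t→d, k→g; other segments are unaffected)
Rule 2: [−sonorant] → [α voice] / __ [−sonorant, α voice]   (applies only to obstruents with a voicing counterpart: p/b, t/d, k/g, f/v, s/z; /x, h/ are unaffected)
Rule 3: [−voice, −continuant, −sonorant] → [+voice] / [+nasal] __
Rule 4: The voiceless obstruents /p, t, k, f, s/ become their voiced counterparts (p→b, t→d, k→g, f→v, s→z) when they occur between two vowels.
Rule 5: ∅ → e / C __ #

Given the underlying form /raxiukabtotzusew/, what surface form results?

raxiugaptodzuzewe

Rule 1 (intervocalic voicing): /k/ is a voiceless stop between vowels /u/ and /a/, so it voices to [g]. /raxiukabtotzusew/ → raxiugabtotzusew.
Rule 2 (regressive voicing assimilation): /b/ precedes the voiceless obstruent /t/, so it devoices to [p] by assimilation. /t/ precedes the voiced obstruent /z/, so it voices to [d] by assimilation. /raxiugabtotzusew/ → raxiugaptodzusew.
Rule 3 (post-nasal voicing): no segment meets the environment; /raxiugaptodzusew/ is unchanged.
Rule 4 (intervocalic voicing): /s/ is a voiceless obstruent between vowels /u/ and /e/, so it voices to [z]. /raxiugaptodzusew/ → raxiugaptodzuzew.
Rule 5 (final e-epenthesis): the form ends in the consonant /w/, so [e] is inserted word-finally. /raxiugaptodzuzew/ → raxiugaptodzuzewe.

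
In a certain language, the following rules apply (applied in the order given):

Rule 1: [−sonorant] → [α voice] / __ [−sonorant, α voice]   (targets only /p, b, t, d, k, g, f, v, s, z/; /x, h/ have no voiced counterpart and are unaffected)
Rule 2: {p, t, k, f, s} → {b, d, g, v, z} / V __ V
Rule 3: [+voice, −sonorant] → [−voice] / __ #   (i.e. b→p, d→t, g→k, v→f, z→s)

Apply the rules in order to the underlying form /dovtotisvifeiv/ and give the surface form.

doftodizviveif

Rule 1 (regressive voicing assimilation): /v/ precedes the voiceless obstruent /t/, so it devoices to [f] by assimilation. /s/ precedes the voiced obstruent /v/, so it voices to [z] by assimilation. /dovtotisvifeiv/ → doftotizvifeiv.
Rule 2 (intervocalic voicing): /t/ is a voiceless obstruent between vowels /o/ and /i/, so it voices to [d]. /f/ is a voiceless obstruent between vowels /i/ and /e/, so it voices to [v]. /doftotizvifeiv/ → doftodizviveiv.
Rule 3 (final devoicing): /v/ is a voiced obstruent in word-final position, so it devoices to [f]. /doftodizviveiv/ → doftodizviveif.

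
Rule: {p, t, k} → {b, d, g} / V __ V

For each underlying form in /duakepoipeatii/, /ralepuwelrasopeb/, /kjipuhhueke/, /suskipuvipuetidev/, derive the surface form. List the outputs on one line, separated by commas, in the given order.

duageboibeadii, ralebuwelrasobeb, kjibuhhuege, suskibuvibuedidev

/duakepoipeatii/: /k/ is a voiceless stop between vowels /a/ and /e/, so it voices to [g]. /p/ is a voiceless stop between vowels /e/ and /o/, so it voices to [b]. /p/ is a voiceless stop between vowels /i/ and /e/, so it voices to [b]. /t/ is a voiceless stop between vowels /a/ and /i/, so it voices to [d]. → [duageboibeadii].
/ralepuwelrasopeb/: /p/ is a voiceless stop between vowels /e/ and /u/, so it voices to [b]. /p/ is a voiceless stop between vowels /o/ and /e/, so it voices to [b]. → [ralebuwelrasobeb].
/kjipuhhueke/: /p/ is a voiceless stop between vowels /i/ and /u/, so it voices to [b]. /k/ is a voiceless stop between vowels /e/ and /e/, so it voices to [g]. → [kjibuhhuege].
/suskipuvipuetidev/: /p/ is a voiceless stop between vowels /i/ and /u/, so it voices to [b]. /p/ is a voiceless stop between vowels /i/ and /u/, so it voices to [b]. /t/ is a voiceless stop between vowels /e/ and /i/, so it voices to [d]. → [suskibuvibuedidev].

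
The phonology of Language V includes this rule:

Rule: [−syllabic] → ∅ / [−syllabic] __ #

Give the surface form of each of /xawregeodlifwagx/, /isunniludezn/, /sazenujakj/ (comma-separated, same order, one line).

/xawregeodlifwagx/: /x/ is the second consonant of a word-final cluster /gx/, so it deletes. → [xawregeodlifwag].
/isunniludezn/: /n/ is the second consonant of a word-final cluster /zn/, so it deletes. → [isunniludez].
/sazenujakj/: /j/ is the second consonant of a word-final cluster /kj/, so it deletes. → [sazenujak].

xawregeodlifwag, isunniludez, sazenujak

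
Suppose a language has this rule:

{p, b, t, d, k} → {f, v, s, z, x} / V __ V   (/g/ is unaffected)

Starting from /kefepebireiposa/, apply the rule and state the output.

/p/ is a stop between vowels /e/ and /e/, so it spirantizes to the fricative [f].
/b/ is a stop between vowels /e/ and /i/, so it spirantizes to the fricative [v].
/p/ is a stop between vowels /i/ and /o/, so it spirantizes to the fricative [f].
Surface form: [kefefevireifosa].

kefefevireifosa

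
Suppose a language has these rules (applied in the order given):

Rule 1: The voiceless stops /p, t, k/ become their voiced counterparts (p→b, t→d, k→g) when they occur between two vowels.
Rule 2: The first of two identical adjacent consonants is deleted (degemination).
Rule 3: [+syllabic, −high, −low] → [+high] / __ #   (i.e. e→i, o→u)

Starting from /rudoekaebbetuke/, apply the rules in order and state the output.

Rule 1 (intervocalic voicing): /k/ is a voiceless stop between vowels /e/ and /a/, so it voices to [g]. /t/ is a voiceless stop between vowels /e/ and /u/, so it voices to [d]. /k/ is a voiceless stop between vowels /u/ and /e/, so it voices to [g]. /rudoekaebbetuke/ → rudoegaebbeduge.
Rule 2 (degemination): /bb/ is a geminate; the first /b/ deletes. /rudoegaebbeduge/ → rudoegaebeduge.
Rule 3 (final vowel raising): /e/ is a mid vowel in word-final position, so it raises to [i]. /rudoegaebeduge/ → rudoegaebedugi.

rudoegaebedugi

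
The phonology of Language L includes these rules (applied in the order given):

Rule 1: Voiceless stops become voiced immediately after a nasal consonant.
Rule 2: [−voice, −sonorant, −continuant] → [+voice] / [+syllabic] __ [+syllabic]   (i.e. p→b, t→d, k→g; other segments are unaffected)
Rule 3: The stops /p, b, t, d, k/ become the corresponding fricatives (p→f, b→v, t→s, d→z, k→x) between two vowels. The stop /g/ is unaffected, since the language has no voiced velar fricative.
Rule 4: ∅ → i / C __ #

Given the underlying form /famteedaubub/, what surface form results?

Rule 1 (post-nasal voicing): /t/ is a voiceless stop immediately after the nasal /m/, so it voices to [d]. /famteedaubub/ → famdeedaubub.
Rule 2 (intervocalic voicing): no segment meets the environment; /famdeedaubub/ is unchanged.
Rule 3 (intervocalic spirantization): /d/ is a stop between vowels /e/ and /a/, so it spirantizes to the fricative [z]. /b/ is a stop between vowels /u/ and /u/, so it spirantizes to the fricative [v]. /famdeedaubub/ → famdeezauvub.
Rule 4 (final i-epenthesis): the form ends in the consonant /b/, so [i] is inserted word-finally. /famdeezauvub/ → famdeezauvubi.

famdeezauvubi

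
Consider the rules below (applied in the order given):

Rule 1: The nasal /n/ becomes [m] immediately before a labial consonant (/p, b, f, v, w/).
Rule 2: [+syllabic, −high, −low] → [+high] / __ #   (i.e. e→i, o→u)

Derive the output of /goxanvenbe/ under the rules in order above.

Rule 1 (nasal place assimilation): /n/ precedes the labial consonant /v/, so it assimilates in place to [m]. /n/ precedes the labial consonant /b/, so it assimilates in place to [m]. /goxanvenbe/ → goxamvembe.
Rule 2 (final vowel raising): /e/ is a mid vowel in word-final position, so it raises to [i]. /goxamvembe/ → goxamvembi.

goxamvembi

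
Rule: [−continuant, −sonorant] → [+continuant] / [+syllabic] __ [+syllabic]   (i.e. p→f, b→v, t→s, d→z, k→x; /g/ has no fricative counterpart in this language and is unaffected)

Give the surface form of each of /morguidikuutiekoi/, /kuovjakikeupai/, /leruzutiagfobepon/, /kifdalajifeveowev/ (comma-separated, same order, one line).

morguizixuusiexoi, kuovjaxixeufai, leruzusiagfovefon, kifdalajifeveowev

/morguidikuutiekoi/: /d/ is a stop between vowels /i/ and /i/, so it spirantizes to the fricative [z]. /k/ is a stop between vowels /i/ and /u/, so it spirantizes to the fricative [x]. /t/ is a stop between vowels /u/ and /i/, so it spirantizes to the fricative [s]. /k/ is a stop between vowels /e/ and /o/, so it spirantizes to the fricative [x]. → [morguizixuusiexoi].
/kuovjakikeupai/: /k/ is a stop between vowels /a/ and /i/, so it spirantizes to the fricative [x]. /k/ is a stop between vowels /i/ and /e/, so it spirantizes to the fricative [x]. /p/ is a stop between vowels /u/ and /a/, so it spirantizes to the fricative [f]. → [kuovjaxixeufai].
/leruzutiagfobepon/: /t/ is a stop between vowels /u/ and /i/, so it spirantizes to the fricative [s]. /b/ is a stop between vowels /o/ and /e/, so it spirantizes to the fricative [v]. /p/ is a stop between vowels /e/ and /o/, so it spirantizes to the fricative [f]. → [leruzusiagfovefon].
/kifdalajifeveowev/: the rule's environment is not met; surfaces unchanged as [kifdalajifeveowev].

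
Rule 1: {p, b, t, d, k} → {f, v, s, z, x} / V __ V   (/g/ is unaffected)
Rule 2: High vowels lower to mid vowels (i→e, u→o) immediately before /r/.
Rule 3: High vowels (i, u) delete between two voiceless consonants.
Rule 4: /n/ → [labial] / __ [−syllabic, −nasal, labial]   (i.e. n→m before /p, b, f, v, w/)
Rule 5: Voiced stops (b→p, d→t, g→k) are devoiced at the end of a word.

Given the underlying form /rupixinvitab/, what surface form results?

rufximvisap

Rule 1 (intervocalic spirantization): /p/ is a stop between vowels /u/ and /i/, so it spirantizes to the fricative [f]. /t/ is a stop between vowels /i/ and /a/, so it spirantizes to the fricative [s]. /rupixinvitab/ → rufixinvisab.
Rule 2 (pre-rhotic lowering): no segment meets the environment; /rufixinvisab/ is unchanged.
Rule 3 (high vowel syncope): /i/ is a high vowel flanked by voiceless consonants /f/ and /x/, so it deletes. /rufixinvisab/ → rufxinvisab.
Rule 4 (nasal place assimilation): /n/ precedes the labial consonant /v/, so it assimilates in place to [m]. /rufxinvisab/ → rufximvisab.
Rule 5 (final devoicing): /b/ is a voiced stop in word-final position, so it devoices to [p]. /rufximvisab/ → rufximvisap.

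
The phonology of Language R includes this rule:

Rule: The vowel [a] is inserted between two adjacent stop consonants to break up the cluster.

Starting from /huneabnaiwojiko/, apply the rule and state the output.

No segment of /huneabnaiwojiko/ meets the structural description of the rule, so the form surfaces unchanged.

huneabnaiwojiko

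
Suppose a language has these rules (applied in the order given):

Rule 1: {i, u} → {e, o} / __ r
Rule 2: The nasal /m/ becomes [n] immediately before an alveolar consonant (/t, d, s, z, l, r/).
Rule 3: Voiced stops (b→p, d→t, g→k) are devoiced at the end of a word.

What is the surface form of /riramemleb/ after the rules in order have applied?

Rule 1 (pre-rhotic lowering): /i/ is a high vowel immediately before /r/, so it lowers to [e]. /riramemleb/ → reramemleb.
Rule 2 (nasal place assimilation): /m/ precedes the alveolar consonant /l/, so it assimilates in place to [n]. /reramemleb/ → reramenleb.
Rule 3 (final devoicing): /b/ is a voiced stop in word-final position, so it devoices to [p]. /reramenleb/ → reramenlep.

reramenlep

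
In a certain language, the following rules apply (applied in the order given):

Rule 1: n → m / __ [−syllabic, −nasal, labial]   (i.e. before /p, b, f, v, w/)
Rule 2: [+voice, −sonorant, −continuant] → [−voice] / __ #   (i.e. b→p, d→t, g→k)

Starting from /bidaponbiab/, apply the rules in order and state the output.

Rule 1 (nasal place assimilation): /n/ precedes the labial consonant /b/, so it assimilates in place to [m]. /bidaponbiab/ → bidapombiab.
Rule 2 (final devoicing): /b/ is a voiced stop in word-final position, so it devoices to [p]. /bidapombiab/ → bidapombiap.

bidapombiap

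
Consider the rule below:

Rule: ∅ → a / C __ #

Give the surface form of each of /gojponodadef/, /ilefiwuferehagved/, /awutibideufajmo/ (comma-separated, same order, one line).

gojponodadefa, ilefiwuferehagveda, awutibideufajmo

/gojponodadef/: the form ends in the consonant /f/, so [a] is inserted word-finally. → [gojponodadefa].
/ilefiwuferehagved/: the form ends in the consonant /d/, so [a] is inserted word-finally. → [ilefiwuferehagveda].
/awutibideufajmo/: the rule's environment is not met; surfaces unchanged as [awutibideufajmo].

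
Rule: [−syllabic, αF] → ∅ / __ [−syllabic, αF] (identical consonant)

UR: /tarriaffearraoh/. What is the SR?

/rr/ is a geminate; the first /r/ deletes.
/ff/ is a geminate; the first /f/ deletes.
/rr/ is a geminate; the first /r/ deletes.
The other instances of /t/, /r/, /f/, /h/ do not occur in the required environment and remain unchanged.
Surface form: [tariafearaoh].

tariafearaoh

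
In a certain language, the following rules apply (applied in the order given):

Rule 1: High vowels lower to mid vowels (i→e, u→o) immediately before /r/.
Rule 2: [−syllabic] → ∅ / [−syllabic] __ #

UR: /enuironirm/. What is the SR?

enueroner

Rule 1 (pre-rhotic lowering): /i/ is a high vowel immediately before /r/, so it lowers to [e]. /i/ is a high vowel immediately before /r/, so it lowers to [e]. /enuironirm/ → enueronerm.
Rule 2 (final cluster simplification): /m/ is the second consonant of a word-final cluster /rm/, so it deletes. /enueronerm/ → enueroner.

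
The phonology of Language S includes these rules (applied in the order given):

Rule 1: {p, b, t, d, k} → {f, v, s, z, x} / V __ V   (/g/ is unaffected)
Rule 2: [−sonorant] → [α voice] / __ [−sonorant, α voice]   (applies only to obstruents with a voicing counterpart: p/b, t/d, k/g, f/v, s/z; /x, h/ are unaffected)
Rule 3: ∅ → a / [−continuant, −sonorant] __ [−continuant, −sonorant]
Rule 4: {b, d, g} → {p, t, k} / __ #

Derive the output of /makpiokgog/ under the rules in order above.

makapiogagok

Rule 1 (intervocalic spirantization): no segment meets the environment; /makpiokgog/ is unchanged.
Rule 2 (regressive voicing assimilation): /k/ precedes the voiced obstruent /g/, so it voices to [g] by assimilation. /makpiokgog/ → makpioggog.
Rule 3 (stop-cluster a-epenthesis): /k/ and /p/ form a stop–stop cluster, so [a] is inserted between them. /g/ and /g/ form a stop–stop cluster, so [a] is inserted between them. /makpioggog/ → makapiogagog.
Rule 4 (final devoicing): /g/ is a voiced stop in word-final position, so it devoices to [k]. /makapiogagog/ → makapiogagok.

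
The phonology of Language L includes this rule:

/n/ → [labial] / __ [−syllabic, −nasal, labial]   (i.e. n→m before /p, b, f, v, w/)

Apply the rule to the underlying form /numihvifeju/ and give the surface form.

No segment of /numihvifeju/ meets the structural description of the rule, so the form surfaces unchanged.

numihvifeju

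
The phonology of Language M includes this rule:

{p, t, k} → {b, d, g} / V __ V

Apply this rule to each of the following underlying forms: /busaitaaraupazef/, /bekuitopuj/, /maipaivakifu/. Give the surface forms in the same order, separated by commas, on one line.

busaidaaraubazef, beguidobuj, maibaivagifu

/busaitaaraupazef/: /t/ is a voiceless stop between vowels /i/ and /a/, so it voices to [d]. /p/ is a voiceless stop between vowels /u/ and /a/, so it voices to [b]. → [busaidaaraubazef].
/bekuitopuj/: /k/ is a voiceless stop between vowels /e/ and /u/, so it voices to [g]. /t/ is a voiceless stop between vowels /i/ and /o/, so it voices to [d]. /p/ is a voiceless stop between vowels /o/ and /u/, so it voices to [b]. → [beguidobuj].
/maipaivakifu/: /p/ is a voiceless stop between vowels /i/ and /a/, so it voices to [b]. /k/ is a voiceless stop between vowels /a/ and /i/, so it voices to [g]. → [maibaivagifu].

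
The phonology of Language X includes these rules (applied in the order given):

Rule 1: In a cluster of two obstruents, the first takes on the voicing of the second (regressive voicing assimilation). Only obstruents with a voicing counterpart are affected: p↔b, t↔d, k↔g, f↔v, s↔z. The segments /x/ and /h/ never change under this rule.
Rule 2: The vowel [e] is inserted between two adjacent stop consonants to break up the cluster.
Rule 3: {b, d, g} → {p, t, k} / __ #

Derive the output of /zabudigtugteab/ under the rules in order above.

Rule 1 (regressive voicing assimilation): /g/ precedes the voiceless obstruent /t/, so it devoices to [k] by assimilation. /g/ precedes the voiceless obstruent /t/, so it devoices to [k] by assimilation. /zabudigtugteab/ → zabudiktukteab.
Rule 2 (stop-cluster e-epenthesis): /k/ and /t/ form a stop–stop cluster, so [e] is inserted between them. /k/ and /t/ form a stop–stop cluster, so [e] is inserted between them. /zabudiktukteab/ → zabudiketuketeab.
Rule 3 (final devoicing): /b/ is a voiced stop in word-final position, so it devoices to [p]. /zabudiketuketeab/ → zabudiketuketeap.

zabudiketuketeap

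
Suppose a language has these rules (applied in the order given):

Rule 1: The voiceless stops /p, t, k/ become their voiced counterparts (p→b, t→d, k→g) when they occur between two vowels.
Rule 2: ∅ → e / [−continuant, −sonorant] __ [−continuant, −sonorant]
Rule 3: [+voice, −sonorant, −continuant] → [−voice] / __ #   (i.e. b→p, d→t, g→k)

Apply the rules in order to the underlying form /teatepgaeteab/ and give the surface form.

teadepegaedeap

Rule 1 (intervocalic voicing): /t/ is a voiceless stop between vowels /a/ and /e/, so it voices to [d]. /t/ is a voiceless stop between vowels /e/ and /e/, so it voices to [d]. /teatepgaeteab/ → teadepgaedeab.
Rule 2 (stop-cluster e-epenthesis): /p/ and /g/ form a stop–stop cluster, so [e] is inserted between them. /teadepgaedeab/ → teadepegaedeab.
Rule 3 (final devoicing): /b/ is a voiced stop in word-final position, so it devoices to [p]. /teadepegaedeab/ → teadepegaedeap.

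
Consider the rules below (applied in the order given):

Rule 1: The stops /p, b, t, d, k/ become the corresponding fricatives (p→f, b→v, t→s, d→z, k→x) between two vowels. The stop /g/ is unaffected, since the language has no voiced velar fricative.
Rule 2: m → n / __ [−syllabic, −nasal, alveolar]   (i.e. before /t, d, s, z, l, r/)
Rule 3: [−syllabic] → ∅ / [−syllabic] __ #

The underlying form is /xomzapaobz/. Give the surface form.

Rule 1 (intervocalic spirantization): /p/ is a stop between vowels /a/ and /a/, so it spirantizes to the fricative [f]. /xomzapaobz/ → xomzafaobz.
Rule 2 (nasal place assimilation): /m/ precedes the alveolar consonant /z/, so it assimilates in place to [n]. /xomzafaobz/ → xonzafaobz.
Rule 3 (final cluster simplification): /z/ is the second consonant of a word-final cluster /bz/, so it deletes. /xonzafaobz/ → xonzafaob.

xonzafaob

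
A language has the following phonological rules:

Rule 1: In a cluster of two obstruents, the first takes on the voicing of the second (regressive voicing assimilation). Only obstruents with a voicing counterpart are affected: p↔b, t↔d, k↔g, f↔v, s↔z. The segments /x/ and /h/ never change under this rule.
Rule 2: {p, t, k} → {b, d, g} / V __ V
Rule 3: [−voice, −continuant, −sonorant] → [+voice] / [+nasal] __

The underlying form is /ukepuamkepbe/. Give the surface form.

ugebuamgebbe

Rule 1 (regressive voicing assimilation): /p/ precedes the voiced obstruent /b/, so it voices to [b] by assimilation. /ukepuamkepbe/ → ukepuamkebbe.
Rule 2 (intervocalic voicing): /k/ is a voiceless stop between vowels /u/ and /e/, so it voices to [g]. /p/ is a voiceless stop between vowels /e/ and /u/, so it voices to [b]. /ukepuamkebbe/ → ugebuamkebbe.
Rule 3 (post-nasal voicing): /k/ is a voiceless stop immediately after the nasal /m/, so it voices to [g]. /ugebuamkebbe/ → ugebuamgebbe.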